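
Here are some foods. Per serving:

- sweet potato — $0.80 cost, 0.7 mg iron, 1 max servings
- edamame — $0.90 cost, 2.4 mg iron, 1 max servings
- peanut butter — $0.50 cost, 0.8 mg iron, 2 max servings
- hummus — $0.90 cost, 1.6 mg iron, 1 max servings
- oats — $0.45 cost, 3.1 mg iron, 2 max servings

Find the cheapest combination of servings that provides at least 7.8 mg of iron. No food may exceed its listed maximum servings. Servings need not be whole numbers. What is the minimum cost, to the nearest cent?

$1.50

Cost per mg of iron: oats $0.1452, edamame $0.3750, hummus $0.5625, peanut butter $0.6250, sweet potato $1.1429.
Take 2 servings of oats: +6.2 mg iron for $0.90 (total $0.90, still need 1.6 mg).
Take 0.6667 servings of edamame: +1.6 mg iron for $0.60 (total $1.50, still need 0.0 mg).
Filling from the cheapest source first is optimal under one linear minimum: $1.50.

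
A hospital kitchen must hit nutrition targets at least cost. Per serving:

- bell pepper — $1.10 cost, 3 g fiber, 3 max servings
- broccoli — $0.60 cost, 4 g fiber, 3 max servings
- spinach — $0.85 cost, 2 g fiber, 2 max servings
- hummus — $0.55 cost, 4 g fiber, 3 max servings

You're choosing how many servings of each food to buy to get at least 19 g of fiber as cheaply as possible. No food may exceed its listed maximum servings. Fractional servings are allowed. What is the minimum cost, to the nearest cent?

$2.70

Cost per g of fiber: hummus $0.1375, broccoli $0.1500, bell pepper $0.3667, spinach $0.4250.
Take 3 servings of hummus: +12.0 g fiber for $1.65 (total $1.65, still need 7.0 g).
Take 1.75 servings of broccoli: +7.0 g fiber for $1.05 (total $2.70, still need 0.0 g).
Filling from the cheapest source first is optimal under one linear minimum: $2.70.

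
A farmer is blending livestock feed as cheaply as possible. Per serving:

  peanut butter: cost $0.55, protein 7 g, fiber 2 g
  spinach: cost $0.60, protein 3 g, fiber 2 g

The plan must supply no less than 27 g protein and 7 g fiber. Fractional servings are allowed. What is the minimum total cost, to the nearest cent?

For a min-cost LP with two ≥-constraints, a basic feasible solution has at most two positive variables.
peanut butter only: max(27/7, 7/2) = 3.857 servings → $2.12.
spinach only: max(27/3, 7/2) = 9 servings → $5.40.
peanut butter + spinach with both targets exact would need a negative amount; discard.
Cheapest feasible corner: $2.12.

$2.12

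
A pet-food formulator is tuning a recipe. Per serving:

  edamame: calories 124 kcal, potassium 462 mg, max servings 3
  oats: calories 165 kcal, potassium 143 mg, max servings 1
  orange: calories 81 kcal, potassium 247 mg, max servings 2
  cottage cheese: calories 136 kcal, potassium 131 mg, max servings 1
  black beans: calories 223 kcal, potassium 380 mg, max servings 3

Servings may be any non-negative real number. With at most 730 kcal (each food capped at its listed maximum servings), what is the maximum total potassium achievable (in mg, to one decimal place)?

Potassium per kcal: edamame 3.726, orange 3.049, black beans 1.704, cottage cheese 0.9632, oats 0.8667.
Take 3 servings of edamame: uses 372 kcal, +1386.0 mg potassium (running total 1386.0 mg).
Take 2 servings of orange: uses 162 kcal, +494.0 mg potassium (running total 1880.0 mg).
Take 0.8789 servings of black beans: uses 196 kcal, +334.0 mg potassium (running total 2214.0 mg).
Filling greedily by potassium-per-kcal is optimal for one linear limit, giving 2214.0 mg.

2214.0 mg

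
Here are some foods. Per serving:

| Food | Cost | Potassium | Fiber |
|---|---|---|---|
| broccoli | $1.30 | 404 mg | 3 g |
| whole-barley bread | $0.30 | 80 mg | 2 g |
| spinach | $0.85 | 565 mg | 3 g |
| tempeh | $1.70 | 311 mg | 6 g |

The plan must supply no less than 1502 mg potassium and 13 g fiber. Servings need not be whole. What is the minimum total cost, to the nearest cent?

$2.83

Two binding constraints pin down two serving amounts, so the optimal mix uses at most two foods. The candidates are each food alone (scaled to the tighter of potassium/fiber) and each pair with both constraints tight.
broccoli only: max(1502/404, 13/3) = 4.333 servings → $5.63.
whole-barley bread only: max(1502/80, 13/2) = 18.77 servings → $5.63.
spinach only: max(1502/565, 13/3) = 4.333 servings → $3.68.
tempeh only: max(1502/311, 13/6) = 4.83 servings → $8.21.
broccoli + whole-barley bread with both tight: 3.458 servings and 1.313 servings → $4.89.
broccoli + spinach: the both-tight solution has a negative serving — not a feasible corner.
broccoli + tempeh with both tight: 3.333 servings and 0.5003 servings → $5.18.
whole-barley bread + spinach with both tight: 3.19 servings and 2.207 servings → $2.83.
whole-barley bread + tempeh: intersection lies outside the first quadrant.
spinach + tempeh with both tight: 2.022 servings and 1.155 servings → $3.68.
So the least-cost plan costs $2.83.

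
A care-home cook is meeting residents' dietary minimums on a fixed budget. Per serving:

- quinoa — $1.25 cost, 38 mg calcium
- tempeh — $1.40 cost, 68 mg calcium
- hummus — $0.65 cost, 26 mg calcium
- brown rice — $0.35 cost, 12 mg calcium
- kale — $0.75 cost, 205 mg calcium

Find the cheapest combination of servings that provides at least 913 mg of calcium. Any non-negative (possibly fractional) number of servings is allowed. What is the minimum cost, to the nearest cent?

Cost per mg of calcium: kale $0.0037, tempeh $0.0206, hummus $0.0250, brown rice $0.0292, quinoa $0.0329.
With no serving limits, use only kale: 913 mg / 205 mg = 4.454 servings × $0.75 = $3.34.

$3.34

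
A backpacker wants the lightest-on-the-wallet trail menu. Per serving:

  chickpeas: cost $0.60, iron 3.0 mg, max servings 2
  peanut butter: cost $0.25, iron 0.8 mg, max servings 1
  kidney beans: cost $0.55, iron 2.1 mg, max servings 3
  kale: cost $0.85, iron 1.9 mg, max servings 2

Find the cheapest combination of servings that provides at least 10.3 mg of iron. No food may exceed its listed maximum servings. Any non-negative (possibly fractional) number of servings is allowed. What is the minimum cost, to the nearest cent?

Cost per mg of iron: chickpeas $0.2000, kidney beans $0.2619, peanut butter $0.3125, kale $0.4474.
Take 2 servings of chickpeas: +6.0 mg iron for $1.20 (total $1.20, still need 4.3 mg).
Take 2.048 servings of kidney beans: +4.3 mg iron for $1.13 (total $2.33, still need 0.0 mg).
Greedy by cheapest-per-mg is optimal for a single linear constraint, so the minimum cost is $2.33.

$2.33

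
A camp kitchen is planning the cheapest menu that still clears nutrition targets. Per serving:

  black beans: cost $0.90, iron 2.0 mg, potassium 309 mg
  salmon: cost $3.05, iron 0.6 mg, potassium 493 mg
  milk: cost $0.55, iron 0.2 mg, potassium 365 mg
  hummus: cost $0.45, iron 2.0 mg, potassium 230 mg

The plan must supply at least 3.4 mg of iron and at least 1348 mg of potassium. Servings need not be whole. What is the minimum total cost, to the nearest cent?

An LP optimum is at a vertex; with two nutrient constraints at most two foods are used. Check each candidate.
black beans only: max(3.4/2.0, 1348/309) = 4.362 servings → $3.93.
salmon only: max(3.4/0.6, 1348/493) = 5.667 servings → $17.28.
milk only: max(3.4/0.2, 1348/365) = 17 servings → $9.35.
hummus only: max(3.4/2.0, 1348/230) = 5.861 servings → $2.64.
black beans + salmon with both tight: 1.083 servings and 2.055 servings → $7.24.
black beans + milk with both tight: 1.454 servings and 2.462 servings → $2.66.
black beans + hummus with both targets exact would need a negative amount; discard.
salmon + milk: the both-tight solution has a negative serving — not a feasible corner.
salmon + hummus with both tight: 2.257 servings and 1.023 servings → $7.34.
milk + hummus with both tight: 2.798 servings and 1.42 servings → $2.18.
So the least-cost plan costs $2.18.

$2.18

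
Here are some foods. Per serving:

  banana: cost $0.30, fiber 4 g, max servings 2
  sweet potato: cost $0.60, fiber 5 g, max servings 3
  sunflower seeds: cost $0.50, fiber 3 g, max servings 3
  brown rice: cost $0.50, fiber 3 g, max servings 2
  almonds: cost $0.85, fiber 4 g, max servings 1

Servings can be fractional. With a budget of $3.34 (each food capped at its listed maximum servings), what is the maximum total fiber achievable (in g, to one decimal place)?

Fiber per dollar: banana 13.33, sweet potato 8.333, sunflower seeds 6, brown rice 6, almonds 4.706.
Take 2 servings of banana: spends $0.60, +8.0 g fiber (running total 8.0 g).
Take 3 servings of sweet potato: spends $1.80, +15.0 g fiber (running total 23.0 g).
Take 1.88 servings of sunflower seeds: spends $0.94, +5.6 g fiber (running total 28.6 g).
Greedy by best ratio exhausts the cost allowance optimally: 28.6 g.

28.6 g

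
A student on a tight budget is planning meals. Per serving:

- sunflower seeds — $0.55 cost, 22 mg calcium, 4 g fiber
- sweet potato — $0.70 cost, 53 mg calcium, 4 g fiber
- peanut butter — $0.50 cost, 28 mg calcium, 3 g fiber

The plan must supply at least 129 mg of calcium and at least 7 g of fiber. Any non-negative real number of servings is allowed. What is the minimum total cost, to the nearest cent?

$1.70

Check every corner: each single food scaled to meet both minima, and each pair solved so both constraints bind.
sunflower seeds only: max(129/22, 7/4) = 5.864 servings → $3.23.
sweet potato only: max(129/53, 7/4) = 2.434 servings → $1.70.
peanut butter only: max(129/28, 7/3) = 4.607 servings → $2.30.
sunflower seeds + sweet potato: intersection lies outside the first quadrant.
sunflower seeds + peanut butter: the both-tight solution has a negative serving — not a feasible corner.
sweet potato + peanut butter with both targets exact would need a negative amount; discard.
Cheapest feasible corner: $1.70.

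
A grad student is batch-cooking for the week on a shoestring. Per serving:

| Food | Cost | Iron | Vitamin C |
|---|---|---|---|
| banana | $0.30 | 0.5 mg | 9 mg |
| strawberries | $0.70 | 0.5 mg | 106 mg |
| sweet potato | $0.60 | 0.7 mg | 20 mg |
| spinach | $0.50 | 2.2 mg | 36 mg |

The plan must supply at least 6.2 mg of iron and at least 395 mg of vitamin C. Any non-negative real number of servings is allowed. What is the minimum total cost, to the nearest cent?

This is a tiny linear program; its minimum lies at a vertex of the feasible set. List the vertices and price them.
banana only: max(6.2/0.5, 395/9) = 43.89 servings → $13.17.
strawberries only: max(6.2/0.5, 395/106) = 12.4 servings → $8.68.
sweet potato only: max(6.2/0.7, 395/20) = 19.75 servings → $11.85.
spinach only: max(6.2/2.2, 395/36) = 10.97 servings → $5.49.
banana + strawberries with both tight: 9.478 servings and 2.922 servings → $4.89.
banana + sweet potato: the both-tight solution has a negative serving — not a feasible corner.
banana + spinach: intersection lies outside the first quadrant.
strawberries + sweet potato with both tight: 2.375 servings and 7.16 servings → $5.96.
strawberries + spinach with both tight: 3.001 servings and 2.136 servings → $3.17.
sweet potato + spinach with both targets exact would need a negative amount; discard.
The minimum over all feasible corners is $3.17.

$3.17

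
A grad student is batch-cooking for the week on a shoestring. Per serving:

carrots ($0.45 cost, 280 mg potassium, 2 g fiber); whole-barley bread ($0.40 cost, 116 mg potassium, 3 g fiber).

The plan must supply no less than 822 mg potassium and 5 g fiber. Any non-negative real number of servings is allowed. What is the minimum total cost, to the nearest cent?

$1.32

Check every corner: each single food scaled to meet both minima, and each pair solved so both constraints bind.
carrots only: max(822/280, 5/2) = 2.936 servings → $1.32.
whole-barley bread only: max(822/116, 5/3) = 7.086 servings → $2.83.
carrots + whole-barley bread: intersection lies outside the first quadrant.
So the least-cost plan costs $1.32.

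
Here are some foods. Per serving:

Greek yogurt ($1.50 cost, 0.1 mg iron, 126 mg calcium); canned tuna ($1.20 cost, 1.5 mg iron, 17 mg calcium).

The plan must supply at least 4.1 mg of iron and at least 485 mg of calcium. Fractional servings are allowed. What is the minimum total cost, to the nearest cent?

A basic optimal solution has at most two foods positive. Try each food alone and each pair with both targets met exactly.
Greek yogurt only: max(4.1/0.1, 485/126) = 41 servings → $61.50.
canned tuna only: max(4.1/1.5, 485/17) = 28.53 servings → $34.24.
Greek yogurt + canned tuna with both tight: 3.512 servings and 2.499 servings → $8.27.
The minimum over all feasible corners is $8.27.

$8.27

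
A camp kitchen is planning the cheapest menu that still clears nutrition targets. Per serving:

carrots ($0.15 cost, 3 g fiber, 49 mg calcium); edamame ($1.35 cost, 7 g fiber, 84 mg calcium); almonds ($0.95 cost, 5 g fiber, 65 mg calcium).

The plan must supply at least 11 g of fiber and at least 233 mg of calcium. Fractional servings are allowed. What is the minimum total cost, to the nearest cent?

A basic optimal solution has at most two foods positive. Try each food alone and each pair with both targets met exactly.
carrots only: max(11/3, 233/49) = 4.755 servings → $0.71.
edamame only: max(11/7, 233/84) = 2.774 servings → $3.74.
almonds only: max(11/5, 233/65) = 3.585 servings → $3.41.
carrots + edamame: the both-tight solution has a negative serving — not a feasible corner.
carrots + almonds: intersection lies outside the first quadrant.
edamame + almonds with both targets exact would need a negative amount; discard.
Cheapest feasible corner: $0.71.

$0.71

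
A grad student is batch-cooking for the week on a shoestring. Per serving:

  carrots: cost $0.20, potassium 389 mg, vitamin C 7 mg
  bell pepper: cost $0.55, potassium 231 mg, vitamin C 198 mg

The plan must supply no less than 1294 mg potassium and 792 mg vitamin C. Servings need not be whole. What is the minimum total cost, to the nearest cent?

An LP optimum is at a vertex; with two nutrient constraints at most two foods are used. Check each candidate.
carrots only: max(1294/389, 792/7) = 113.1 servings → $22.63.
bell pepper only: max(1294/231, 792/198) = 5.602 servings → $3.08.
carrots + bell pepper with both tight: 0.9716 servings and 3.966 servings → $2.38.
Cheapest feasible corner: $2.38.

$2.38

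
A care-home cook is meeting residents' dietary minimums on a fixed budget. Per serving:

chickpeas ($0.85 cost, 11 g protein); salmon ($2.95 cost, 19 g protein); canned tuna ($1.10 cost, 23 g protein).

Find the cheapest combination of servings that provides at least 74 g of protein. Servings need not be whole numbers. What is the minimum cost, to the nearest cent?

$3.54

Cost per g of protein: canned tuna $0.0478, chickpeas $0.0773, salmon $0.1553.
With no serving limits, use only canned tuna: 74 g / 23 g = 3.217 servings × $1.10 = $3.54.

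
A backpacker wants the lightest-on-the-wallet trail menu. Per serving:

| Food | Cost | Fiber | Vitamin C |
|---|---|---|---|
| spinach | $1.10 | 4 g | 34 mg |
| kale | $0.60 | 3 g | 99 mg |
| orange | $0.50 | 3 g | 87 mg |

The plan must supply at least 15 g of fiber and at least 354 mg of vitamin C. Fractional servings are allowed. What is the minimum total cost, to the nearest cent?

Minimising a linear cost over {fiber ≥ 15, vitamin C ≥ 354, servings ≥ 0} — the optimum is at a vertex, using one or two foods.
spinach only: max(15/4, 354/34) = 10.41 servings → $11.45.
kale only: max(15/3, 354/99) = 5 servings → $3.00.
orange only: max(15/3, 354/87) = 5 servings → $2.50.
spinach + kale with both tight: 1.439 servings and 3.082 servings → $3.43.
spinach + orange with both tight: 0.9878 servings and 3.683 servings → $2.93.
kale + orange: the both-tight solution has a negative serving — not a feasible corner.
So the least-cost plan costs $2.50.

$2.50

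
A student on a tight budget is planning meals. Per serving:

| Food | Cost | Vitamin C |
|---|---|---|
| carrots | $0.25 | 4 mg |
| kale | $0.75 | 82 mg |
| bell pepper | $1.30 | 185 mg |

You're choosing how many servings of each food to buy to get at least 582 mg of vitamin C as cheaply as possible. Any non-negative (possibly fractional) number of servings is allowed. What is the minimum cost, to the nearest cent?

Cost per mg of vitamin C: bell pepper $0.0070, kale $0.0091, carrots $0.0625.
With no serving limits, use only bell pepper: 582 mg / 185 mg = 3.146 servings × $1.30 = $4.09.

$4.09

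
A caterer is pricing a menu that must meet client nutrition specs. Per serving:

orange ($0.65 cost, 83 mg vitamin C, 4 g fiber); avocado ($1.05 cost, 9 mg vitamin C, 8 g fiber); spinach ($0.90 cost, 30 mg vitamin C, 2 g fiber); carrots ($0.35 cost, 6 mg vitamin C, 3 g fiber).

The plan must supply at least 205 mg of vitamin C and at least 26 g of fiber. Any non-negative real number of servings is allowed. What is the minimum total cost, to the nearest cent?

$3.41

With two linear requirements the optimum uses one or two foods; enumerate the corners.
orange only: max(205/83, 26/4) = 6.5 servings → $4.22.
avocado only: max(205/9, 26/8) = 22.78 servings → $23.92.
spinach only: max(205/30, 26/2) = 13 servings → $11.70.
carrots only: max(205/6, 26/3) = 34.17 servings → $11.96.
orange + avocado with both tight: 2.239 servings and 2.131 servings → $3.69.
orange + spinach with both targets exact would need a negative amount; discard.
orange + carrots with both tight: 2.04 servings and 5.947 servings → $3.41.
avocado + spinach with both tight: 1.667 servings and 6.333 servings → $7.45.
avocado + carrots with both targets exact would need a negative amount; discard.
spinach + carrots with both tight: 5.885 servings and 4.744 servings → $6.96.
Cheapest feasible corner: $3.41.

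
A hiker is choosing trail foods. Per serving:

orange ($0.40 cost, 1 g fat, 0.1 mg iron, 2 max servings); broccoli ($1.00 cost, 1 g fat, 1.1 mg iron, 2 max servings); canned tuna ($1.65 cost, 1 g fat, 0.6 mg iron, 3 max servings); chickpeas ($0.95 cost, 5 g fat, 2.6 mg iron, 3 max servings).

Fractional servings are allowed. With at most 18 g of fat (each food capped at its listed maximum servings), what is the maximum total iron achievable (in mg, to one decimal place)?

10.8 mg

Iron per g fat: broccoli 1.1, canned tuna 0.6, chickpeas 0.52, orange 0.1.
Take 2 servings of broccoli: uses 2 g fat, +2.2 mg iron (running total 2.2 mg).
Take 3 servings of canned tuna: uses 3 g fat, +1.8 mg iron (running total 4.0 mg).
Take 2.6 servings of chickpeas: uses 13 g fat, +6.8 mg iron (running total 10.8 mg).
Filling greedily by iron-per-g fat is optimal for one linear limit, giving 10.8 mg.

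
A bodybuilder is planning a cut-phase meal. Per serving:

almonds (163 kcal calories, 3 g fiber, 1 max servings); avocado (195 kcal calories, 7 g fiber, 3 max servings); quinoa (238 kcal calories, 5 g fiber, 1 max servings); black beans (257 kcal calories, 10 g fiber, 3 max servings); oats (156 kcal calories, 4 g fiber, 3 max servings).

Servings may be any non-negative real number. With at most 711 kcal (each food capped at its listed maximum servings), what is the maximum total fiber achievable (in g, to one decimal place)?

27.7 g

Fiber per kcal: black beans 0.03891, avocado 0.0359, oats 0.02564, quinoa 0.02101, almonds 0.0184.
Take 2.767 servings of black beans: uses 711 kcal, +27.7 g fiber (running total 27.7 g).
Filling greedily by fiber-per-kcal is optimal for one linear limit, giving 27.7 g.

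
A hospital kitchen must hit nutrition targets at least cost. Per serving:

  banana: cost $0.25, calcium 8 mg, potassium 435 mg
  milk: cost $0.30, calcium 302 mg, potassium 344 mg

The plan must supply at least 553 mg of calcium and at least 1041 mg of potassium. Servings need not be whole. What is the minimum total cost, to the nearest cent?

$0.78

At the optimum either one food covers both requirements or two foods hit both targets exactly; no other combination can be cheaper.
banana only: max(553/8, 1041/435) = 69.12 servings → $17.28.
milk only: max(553/302, 1041/344) = 3.026 servings → $0.91.
banana + milk with both tight: 0.9653 servings and 1.806 servings → $0.78.
The minimum over all feasible corners is $0.78.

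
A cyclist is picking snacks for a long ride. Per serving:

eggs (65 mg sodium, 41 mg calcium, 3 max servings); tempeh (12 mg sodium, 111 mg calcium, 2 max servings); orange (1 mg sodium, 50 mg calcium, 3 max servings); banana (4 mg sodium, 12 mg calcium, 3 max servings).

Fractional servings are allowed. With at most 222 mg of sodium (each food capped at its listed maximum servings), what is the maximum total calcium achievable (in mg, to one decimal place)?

523.4 mg

Calcium per mg sodium: orange 50, tempeh 9.25, banana 3, eggs 0.6308.
Take 3 servings of orange: uses 3 mg sodium, +150.0 mg calcium (running total 150.0 mg).
Take 2 servings of tempeh: uses 24 mg sodium, +222.0 mg calcium (running total 372.0 mg).
Take 3 servings of banana: uses 12 mg sodium, +36.0 mg calcium (running total 408.0 mg).
Take 2.815 servings of eggs: uses 183 mg sodium, +115.4 mg calcium (running total 523.4 mg).
Filling greedily by calcium-per-mg sodium is optimal for one linear limit, giving 523.4 mg.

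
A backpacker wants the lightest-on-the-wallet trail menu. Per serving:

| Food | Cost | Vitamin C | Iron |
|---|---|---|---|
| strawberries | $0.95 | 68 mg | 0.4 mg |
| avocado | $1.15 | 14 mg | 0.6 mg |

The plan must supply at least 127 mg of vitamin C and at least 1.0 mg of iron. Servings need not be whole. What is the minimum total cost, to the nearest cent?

$2.24

With two linear requirements the optimum uses one or two foods; enumerate the corners.
strawberries only: max(127/68, 1.0/0.4) = 2.5 servings → $2.38.
avocado only: max(127/14, 1.0/0.6) = 9.071 servings → $10.43.
strawberries + avocado with both tight: 1.767 servings and 0.4886 servings → $2.24.
Cheapest feasible corner: $2.24.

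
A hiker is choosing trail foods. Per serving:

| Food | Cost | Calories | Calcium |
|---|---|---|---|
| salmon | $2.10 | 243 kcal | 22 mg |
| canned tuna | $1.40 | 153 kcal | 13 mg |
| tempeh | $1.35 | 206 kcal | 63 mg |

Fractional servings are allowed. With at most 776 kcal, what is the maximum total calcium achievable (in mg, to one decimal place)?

Calcium per kcal: tempeh 0.3058, salmon 0.09053, canned tuna 0.08497.
With no serving limits, spend the whole calories allowance on tempeh: 776 kcal / 206 kcal × 63 mg = 237.3 mg.

237.3 mg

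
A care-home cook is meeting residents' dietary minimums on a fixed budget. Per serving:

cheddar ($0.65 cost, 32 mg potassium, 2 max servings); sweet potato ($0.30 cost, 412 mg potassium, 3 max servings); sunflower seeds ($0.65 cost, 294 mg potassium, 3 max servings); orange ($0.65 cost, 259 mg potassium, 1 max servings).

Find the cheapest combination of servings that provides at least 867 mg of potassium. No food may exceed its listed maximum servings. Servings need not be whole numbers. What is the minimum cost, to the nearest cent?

Cost per mg of potassium: sweet potato $0.0007, sunflower seeds $0.0022, orange $0.0025, cheddar $0.0203.
Take 2.104 servings of sweet potato: +867.0 mg potassium for $0.63 (total $0.63, still need 0.0 mg).
Greedy by cheapest-per-mg is optimal for a single linear constraint, so the minimum cost is $0.63.

$0.63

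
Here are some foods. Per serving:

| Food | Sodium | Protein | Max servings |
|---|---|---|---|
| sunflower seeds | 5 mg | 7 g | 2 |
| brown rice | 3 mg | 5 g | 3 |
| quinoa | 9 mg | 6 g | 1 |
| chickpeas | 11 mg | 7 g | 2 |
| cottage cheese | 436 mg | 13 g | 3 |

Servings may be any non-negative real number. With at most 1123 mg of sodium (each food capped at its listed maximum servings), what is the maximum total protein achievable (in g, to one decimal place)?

81.0 g

Protein per mg sodium: brown rice 1.667, sunflower seeds 1.4, quinoa 0.6667, chickpeas 0.6364, cottage cheese 0.02982.
Take 3 servings of brown rice: uses 9 mg sodium, +15.0 g protein (running total 15.0 g).
Take 2 servings of sunflower seeds: uses 10 mg sodium, +14.0 g protein (running total 29.0 g).
Take 1 serving of quinoa: uses 9 mg sodium, +6.0 g protein (running total 35.0 g).
Take 2 servings of chickpeas: uses 22 mg sodium, +14.0 g protein (running total 49.0 g).
Take 2.461 servings of cottage cheese: uses 1073 mg sodium, +32.0 g protein (running total 81.0 g).
Filling greedily by protein-per-mg sodium is optimal for one linear limit, giving 81.0 g.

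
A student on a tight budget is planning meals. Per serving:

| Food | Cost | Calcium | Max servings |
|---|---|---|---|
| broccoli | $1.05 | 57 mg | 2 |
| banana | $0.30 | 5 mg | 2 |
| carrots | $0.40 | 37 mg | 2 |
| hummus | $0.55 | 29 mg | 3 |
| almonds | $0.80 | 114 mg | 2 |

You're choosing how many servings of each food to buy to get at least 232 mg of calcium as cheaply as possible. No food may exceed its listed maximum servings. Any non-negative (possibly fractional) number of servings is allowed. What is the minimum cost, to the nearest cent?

$1.64

Cost per mg of calcium: almonds $0.0070, carrots $0.0108, broccoli $0.0184, hummus $0.0190, banana $0.0600.
Take 2 servings of almonds: +228.0 mg calcium for $1.60 (total $1.60, still need 4.0 mg).
Take 0.1081 servings of carrots: +4.0 mg calcium for $0.04 (total $1.64, still need 0.0 mg).
Filling from the cheapest source first is optimal under one linear minimum: $1.64.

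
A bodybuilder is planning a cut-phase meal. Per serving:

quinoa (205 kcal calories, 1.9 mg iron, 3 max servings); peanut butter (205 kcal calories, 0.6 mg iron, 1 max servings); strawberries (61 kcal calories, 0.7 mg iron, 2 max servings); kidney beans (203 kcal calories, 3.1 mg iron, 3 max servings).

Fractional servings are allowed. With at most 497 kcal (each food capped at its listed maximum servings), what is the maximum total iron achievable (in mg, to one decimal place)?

7.6 mg

Iron per kcal: kidney beans 0.01527, strawberries 0.01148, quinoa 0.009268, peanut butter 0.002927.
Take 2.448 servings of kidney beans: uses 497 kcal, +7.6 mg iron (running total 7.6 mg).
Filling greedily by iron-per-kcal is optimal for one linear limit, giving 7.6 mg.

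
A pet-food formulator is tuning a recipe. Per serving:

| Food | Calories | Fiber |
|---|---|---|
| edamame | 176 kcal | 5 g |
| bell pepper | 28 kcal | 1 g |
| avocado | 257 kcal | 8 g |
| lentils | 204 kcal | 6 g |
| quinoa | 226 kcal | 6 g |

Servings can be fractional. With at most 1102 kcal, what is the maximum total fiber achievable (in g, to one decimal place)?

39.4 g

Fiber per kcal: bell pepper 0.03571, avocado 0.03113, lentils 0.02941, edamame 0.02841, quinoa 0.02655.
With no serving limits, spend the whole calories allowance on bell pepper: 1102 kcal / 28 kcal × 1 g = 39.4 g.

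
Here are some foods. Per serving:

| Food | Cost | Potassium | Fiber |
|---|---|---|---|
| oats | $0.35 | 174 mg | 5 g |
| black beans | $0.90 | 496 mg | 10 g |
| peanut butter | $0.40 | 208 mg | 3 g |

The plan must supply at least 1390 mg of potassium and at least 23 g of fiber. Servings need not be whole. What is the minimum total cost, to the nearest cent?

$2.52

Minimising a linear cost over {potassium ≥ 1390, fiber ≥ 23, servings ≥ 0} — the optimum is at a vertex, using one or two foods.
oats only: max(1390/174, 23/5) = 7.989 servings → $2.80.
black beans only: max(1390/496, 23/10) = 2.802 servings → $2.52.
peanut butter only: max(1390/208, 23/3) = 7.667 servings → $3.07.
oats + black beans with both targets exact would need a negative amount; discard.
oats + peanut butter with both tight: 1.185 servings and 5.691 servings → $2.69.
black beans + peanut butter with both tight: 1.037 servings and 4.209 servings → $2.62.
So the least-cost plan costs $2.52.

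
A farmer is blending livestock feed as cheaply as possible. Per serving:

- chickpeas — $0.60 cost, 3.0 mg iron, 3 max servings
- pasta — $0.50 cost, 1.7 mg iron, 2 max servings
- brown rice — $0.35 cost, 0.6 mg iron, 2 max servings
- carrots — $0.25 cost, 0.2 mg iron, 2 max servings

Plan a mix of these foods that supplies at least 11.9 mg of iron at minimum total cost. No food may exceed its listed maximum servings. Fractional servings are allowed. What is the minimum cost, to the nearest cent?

Cost per mg of iron: chickpeas $0.2000, pasta $0.2941, brown rice $0.5833, carrots $1.2500.
Take 3 servings of chickpeas: +9.0 mg iron for $1.80 (total $1.80, still need 2.9 mg).
Take 1.706 servings of pasta: +2.9 mg iron for $0.85 (total $2.65, still need 0.0 mg).
Greedy by cheapest-per-mg is optimal for a single linear constraint, so the minimum cost is $2.65.

$2.65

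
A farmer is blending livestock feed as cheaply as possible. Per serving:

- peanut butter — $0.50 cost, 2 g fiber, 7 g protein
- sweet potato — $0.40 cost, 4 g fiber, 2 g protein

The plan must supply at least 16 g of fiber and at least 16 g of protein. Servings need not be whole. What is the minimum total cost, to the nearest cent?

With two linear requirements the optimum uses one or two foods; enumerate the corners.
peanut butter only: max(16/2, 16/7) = 8 servings → $4.00.
sweet potato only: max(16/4, 16/2) = 8 servings → $3.20.
peanut butter + sweet potato with both tight: 1.333 servings and 3.333 servings → $2.00.
So the least-cost plan costs $2.00.

$2.00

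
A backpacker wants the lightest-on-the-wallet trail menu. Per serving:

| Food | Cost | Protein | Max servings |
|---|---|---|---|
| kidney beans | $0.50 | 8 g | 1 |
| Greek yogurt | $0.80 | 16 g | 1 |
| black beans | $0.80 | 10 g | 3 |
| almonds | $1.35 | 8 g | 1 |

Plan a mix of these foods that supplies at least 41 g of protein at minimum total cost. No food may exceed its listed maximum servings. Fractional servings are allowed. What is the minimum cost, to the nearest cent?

Cost per g of protein: Greek yogurt $0.0500, kidney beans $0.0625, black beans $0.0800, almonds $0.1688.
Take 1 serving of Greek yogurt: +16.0 g protein for $0.80 (total $0.80, still need 25.0 g).
Take 1 serving of kidney beans: +8.0 g protein for $0.50 (total $1.30, still need 17.0 g).
Take 1.7 servings of black beans: +17.0 g protein for $1.36 (total $2.66, still need 0.0 g).
Greedy by cheapest-per-g is optimal for a single linear constraint, so the minimum cost is $2.66.

$2.66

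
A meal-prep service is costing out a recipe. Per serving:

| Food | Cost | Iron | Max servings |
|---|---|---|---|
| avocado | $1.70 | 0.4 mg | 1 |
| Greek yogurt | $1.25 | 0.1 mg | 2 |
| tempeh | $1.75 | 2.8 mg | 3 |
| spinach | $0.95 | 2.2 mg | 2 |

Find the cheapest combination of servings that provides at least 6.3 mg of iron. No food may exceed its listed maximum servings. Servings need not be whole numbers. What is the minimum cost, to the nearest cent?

$3.09

Cost per mg of iron: spinach $0.4318, tempeh $0.6250, avocado $4.2500, Greek yogurt $12.5000.
Take 2 servings of spinach: +4.4 mg iron for $1.90 (total $1.90, still need 1.9 mg).
Take 0.6786 servings of tempeh: +1.9 mg iron for $1.19 (total $3.09, still need 0.0 mg).
Greedy by cheapest-per-mg is optimal for a single linear constraint, so the minimum cost is $3.09.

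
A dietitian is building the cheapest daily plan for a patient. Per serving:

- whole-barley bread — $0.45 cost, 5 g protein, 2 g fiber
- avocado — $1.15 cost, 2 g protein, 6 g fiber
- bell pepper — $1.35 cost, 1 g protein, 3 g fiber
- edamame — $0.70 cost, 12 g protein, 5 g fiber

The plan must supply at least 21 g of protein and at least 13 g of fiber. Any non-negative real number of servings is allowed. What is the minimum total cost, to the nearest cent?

$1.82

The cheapest plan sits at a corner of the feasible region — with two constraints it uses at most two foods.
whole-barley bread only: max(21/5, 13/2) = 6.5 servings → $2.92.
avocado only: max(21/2, 13/6) = 10.5 servings → $12.07.
bell pepper only: max(21/1, 13/3) = 21 servings → $28.35.
edamame only: max(21/12, 13/5) = 2.6 servings → $1.82.
whole-barley bread + avocado with both tight: 3.846 servings and 0.8846 servings → $2.75.
whole-barley bread + bell pepper with both tight: 3.846 servings and 1.769 servings → $4.12.
whole-barley bread + edamame: intersection lies outside the first quadrant.
avocado + bell pepper (both tight): parallel constraints — no distinct corner.
avocado + edamame with both tight: 0.8226 servings and 1.613 servings → $2.08.
bell pepper + edamame with both tight: 1.645 servings and 1.613 servings → $3.35.
Cheapest feasible corner: $1.82.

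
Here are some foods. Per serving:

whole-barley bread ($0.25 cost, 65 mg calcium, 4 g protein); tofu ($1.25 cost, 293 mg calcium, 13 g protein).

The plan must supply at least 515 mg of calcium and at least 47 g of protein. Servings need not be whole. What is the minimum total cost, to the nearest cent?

$2.94

With two linear requirements the optimum uses one or two foods; enumerate the corners.
whole-barley bread only: max(515/65, 47/4) = 11.75 servings → $2.94.
tofu only: max(515/293, 47/13) = 3.615 servings → $4.52.
whole-barley bread + tofu: intersection lies outside the first quadrant.
Cheapest feasible corner: $2.94.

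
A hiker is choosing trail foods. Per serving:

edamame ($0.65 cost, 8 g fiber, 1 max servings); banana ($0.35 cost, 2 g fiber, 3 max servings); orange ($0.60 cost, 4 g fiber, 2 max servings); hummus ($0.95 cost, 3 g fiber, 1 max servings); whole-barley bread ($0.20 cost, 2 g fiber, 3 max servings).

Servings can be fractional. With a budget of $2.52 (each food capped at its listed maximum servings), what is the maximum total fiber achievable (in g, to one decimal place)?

22.4 g

Fiber per dollar: edamame 12.31, whole-barley bread 10, orange 6.667, banana 5.714, hummus 3.158.
Take 1 serving of edamame: spends $0.65, +8.0 g fiber (running total 8.0 g).
Take 3 servings of whole-barley bread: spends $0.60, +6.0 g fiber (running total 14.0 g).
Take 2 servings of orange: spends $1.20, +8.0 g fiber (running total 22.0 g).
Take 0.2 servings of banana: spends $0.07, +0.4 g fiber (running total 22.4 g).
Filling greedily by fiber-per-dollar is optimal for one linear limit, giving 22.4 g.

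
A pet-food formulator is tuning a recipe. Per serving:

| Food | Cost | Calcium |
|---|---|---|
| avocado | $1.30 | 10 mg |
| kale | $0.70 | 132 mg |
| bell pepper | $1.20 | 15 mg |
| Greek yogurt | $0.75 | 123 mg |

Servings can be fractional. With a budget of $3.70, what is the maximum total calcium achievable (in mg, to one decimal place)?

Calcium per dollar: kale 188.6, Greek yogurt 164, bell pepper 12.5, avocado 7.692.
With no serving limits, spend the whole cost allowance on kale: $3.70 / $0.70 × 132 mg = 697.7 mg.

697.7 mg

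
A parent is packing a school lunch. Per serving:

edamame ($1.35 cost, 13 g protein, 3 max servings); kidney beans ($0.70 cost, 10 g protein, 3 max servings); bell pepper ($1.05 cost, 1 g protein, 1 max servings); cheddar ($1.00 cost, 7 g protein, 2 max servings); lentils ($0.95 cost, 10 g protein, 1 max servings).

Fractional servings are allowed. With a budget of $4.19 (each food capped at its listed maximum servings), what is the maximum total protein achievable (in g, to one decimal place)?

Protein per dollar: kidney beans 14.29, lentils 10.53, edamame 9.63, cheddar 7, bell pepper 0.9524.
Take 3 servings of kidney beans: spends $2.10, +30.0 g protein (running total 30.0 g).
Take 1 serving of lentils: spends $0.95, +10.0 g protein (running total 40.0 g).
Take 0.8444 servings of edamame: spends $1.14, +11.0 g protein (running total 51.0 g).
Filling greedily by protein-per-dollar is optimal for one linear limit, giving 51.0 g.

51.0 g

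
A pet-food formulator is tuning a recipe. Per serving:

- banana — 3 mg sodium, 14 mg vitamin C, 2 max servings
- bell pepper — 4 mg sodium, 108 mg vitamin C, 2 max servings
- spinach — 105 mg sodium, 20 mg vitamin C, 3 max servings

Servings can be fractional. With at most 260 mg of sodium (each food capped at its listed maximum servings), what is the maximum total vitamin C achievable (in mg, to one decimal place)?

Vitamin C per mg sodium: bell pepper 27, banana 4.667, spinach 0.1905.
Take 2 servings of bell pepper: uses 8 mg sodium, +216.0 mg vitamin C (running total 216.0 mg).
Take 2 servings of banana: uses 6 mg sodium, +28.0 mg vitamin C (running total 244.0 mg).
Take 2.343 servings of spinach: uses 246 mg sodium, +46.9 mg vitamin C (running total 290.9 mg).
Filling greedily by vitamin C-per-mg sodium is optimal for one linear limit, giving 290.9 mg.

290.9 mg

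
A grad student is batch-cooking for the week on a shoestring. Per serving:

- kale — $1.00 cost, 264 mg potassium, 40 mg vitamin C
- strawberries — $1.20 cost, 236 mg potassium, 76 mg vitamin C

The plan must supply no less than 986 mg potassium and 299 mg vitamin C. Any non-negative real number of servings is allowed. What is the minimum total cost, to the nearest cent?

This is a tiny linear program; its minimum lies at a vertex of the feasible set. List the vertices and price them.
kale only: max(986/264, 299/40) = 7.475 servings → $7.47.
strawberries only: max(986/236, 299/76) = 4.178 servings → $5.01.
kale + strawberries with both tight: 0.4115 servings and 3.718 servings → $4.87.
The minimum over all feasible corners is $4.87.

$4.87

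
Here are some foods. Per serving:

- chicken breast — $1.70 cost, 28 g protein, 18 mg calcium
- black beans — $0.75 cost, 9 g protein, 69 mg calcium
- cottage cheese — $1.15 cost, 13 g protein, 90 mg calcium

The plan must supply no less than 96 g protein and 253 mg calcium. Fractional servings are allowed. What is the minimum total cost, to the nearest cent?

Check every corner: each single food scaled to meet both minima, and each pair solved so both constraints bind.
chicken breast only: max(96/28, 253/18) = 14.06 servings → $23.89.
black beans only: max(96/9, 253/69) = 10.67 servings → $8.00.
cottage cheese only: max(96/13, 253/90) = 7.385 servings → $8.49.
chicken breast + black beans with both tight: 2.456 servings and 3.026 servings → $6.44.
chicken breast + cottage cheese with both tight: 2.341 servings and 2.343 servings → $6.67.
black beans + cottage cheese with both targets exact would need a negative amount; discard.
So the least-cost plan costs $6.44.

$6.44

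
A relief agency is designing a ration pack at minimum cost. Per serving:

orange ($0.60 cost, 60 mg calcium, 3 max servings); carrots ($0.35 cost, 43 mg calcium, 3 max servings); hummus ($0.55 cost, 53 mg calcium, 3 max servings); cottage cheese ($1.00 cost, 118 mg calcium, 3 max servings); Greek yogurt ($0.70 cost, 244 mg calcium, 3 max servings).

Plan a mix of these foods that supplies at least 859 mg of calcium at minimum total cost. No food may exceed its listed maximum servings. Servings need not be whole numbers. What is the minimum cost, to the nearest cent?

$3.13

Cost per mg of calcium: Greek yogurt $0.0029, carrots $0.0081, cottage cheese $0.0085, orange $0.0100, hummus $0.0104.
Take 3 servings of Greek yogurt: +732.0 mg calcium for $2.10 (total $2.10, still need 127.0 mg).
Take 2.953 servings of carrots: +127.0 mg calcium for $1.03 (total $3.13, still need 0.0 mg).
Greedy by cheapest-per-mg is optimal for a single linear constraint, so the minimum cost is $3.13.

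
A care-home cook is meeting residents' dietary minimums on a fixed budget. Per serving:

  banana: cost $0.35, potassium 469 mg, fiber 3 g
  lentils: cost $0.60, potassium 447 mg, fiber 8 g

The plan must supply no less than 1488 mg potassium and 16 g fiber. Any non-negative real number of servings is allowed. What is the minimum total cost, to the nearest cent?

Check every corner: each single food scaled to meet both minima, and each pair solved so both constraints bind.
banana only: max(1488/469, 16/3) = 5.333 servings → $1.87.
lentils only: max(1488/447, 16/8) = 3.329 servings → $2.00.
banana + lentils with both tight: 1.971 servings and 1.261 servings → $1.45.
Cheapest feasible corner: $1.45.

$1.45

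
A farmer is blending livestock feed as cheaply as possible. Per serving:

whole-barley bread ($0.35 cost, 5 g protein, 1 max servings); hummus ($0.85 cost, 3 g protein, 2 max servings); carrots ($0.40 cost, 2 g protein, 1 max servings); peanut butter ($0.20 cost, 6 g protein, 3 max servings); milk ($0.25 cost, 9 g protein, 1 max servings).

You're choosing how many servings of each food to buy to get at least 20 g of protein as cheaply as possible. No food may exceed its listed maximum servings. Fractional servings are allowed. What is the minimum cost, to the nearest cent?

$0.62

Cost per g of protein: milk $0.0278, peanut butter $0.0333, whole-barley bread $0.0700, carrots $0.2000, hummus $0.2833.
Take 1 serving of milk: +9.0 g protein for $0.25 (total $0.25, still need 11.0 g).
Take 1.833 servings of peanut butter: +11.0 g protein for $0.37 (total $0.62, still need 0.0 g).
Filling from the cheapest source first is optimal under one linear minimum: $0.62.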